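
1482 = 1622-140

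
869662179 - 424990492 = 444671687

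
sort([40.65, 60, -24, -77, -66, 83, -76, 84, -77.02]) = [-77.02, -77, -76, -66, -24, 40.65, 60, 83, 84]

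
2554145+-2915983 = -361838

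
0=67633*0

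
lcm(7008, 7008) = 7008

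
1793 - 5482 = -3689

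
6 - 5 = 1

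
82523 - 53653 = 28870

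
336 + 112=448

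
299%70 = 19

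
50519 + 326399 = 376918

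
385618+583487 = 969105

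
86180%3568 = 548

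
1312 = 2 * 656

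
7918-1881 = 6037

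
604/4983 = 4/33 ≈ 0.121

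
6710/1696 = 3+811/848 ≈ 3.96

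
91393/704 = 129 + 577/704 ≈ 129.82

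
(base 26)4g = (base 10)120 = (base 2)1111000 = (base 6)320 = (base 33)3l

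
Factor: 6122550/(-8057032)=-1 * 2^(-2) * 3^1 * 5^2 * 7^4 * 17^1 * 1007129^(-1)=-3061275/4028516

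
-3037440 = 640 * (-4746)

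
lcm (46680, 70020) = 140040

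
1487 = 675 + 812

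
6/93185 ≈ 0.0000644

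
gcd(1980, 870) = 30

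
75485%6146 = 1733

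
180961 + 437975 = 618936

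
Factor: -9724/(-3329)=2^2*11^1*13^1*17^1*3329^(-1)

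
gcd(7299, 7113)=3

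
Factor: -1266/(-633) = 2^1 = 2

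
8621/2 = 4310 + 1/2 = 4310.50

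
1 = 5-4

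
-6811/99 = -68 - 79/99≈-68.80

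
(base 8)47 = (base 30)19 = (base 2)100111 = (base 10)39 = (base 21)1i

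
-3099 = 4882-7981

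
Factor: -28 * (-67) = 2^2 * 7^1 * 67^1 = 1876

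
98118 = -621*(-158)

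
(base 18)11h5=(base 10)6467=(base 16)1943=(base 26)9ej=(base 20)g37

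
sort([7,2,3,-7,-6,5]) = [-7,-6,2,3,5,7]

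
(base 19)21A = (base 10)751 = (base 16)2EF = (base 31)O7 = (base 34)M3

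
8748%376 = 100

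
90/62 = 1 + 14/31 ≈ 1.45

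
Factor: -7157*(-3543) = 3^1*17^1*421^1*1181^1 = 25357251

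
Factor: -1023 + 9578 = 5^1 * 29^1 * 59^1 = 8555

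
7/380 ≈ 0.0184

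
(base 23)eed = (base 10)7741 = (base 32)7ht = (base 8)17075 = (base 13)36a6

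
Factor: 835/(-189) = -1*3^(-3)*5^1*7^(-1)*167^1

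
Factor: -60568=-1*2^3*67^1*113^1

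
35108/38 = 923 + 17/19 ≈ 923.89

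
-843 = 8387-9230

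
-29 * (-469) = 13601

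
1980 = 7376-5396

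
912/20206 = 456/10103 ≈ 0.0451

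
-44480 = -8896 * 5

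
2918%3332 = 2918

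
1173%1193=1173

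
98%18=8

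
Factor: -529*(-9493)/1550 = 2^(-1)*5^(-2)*11^1*23^2*31^(-1)*863^1 = 5021797/1550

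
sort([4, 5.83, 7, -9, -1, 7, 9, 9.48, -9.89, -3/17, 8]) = [-9.89, -9, -1, -3/17, 4, 5.83, 7, 7, 8, 9, 9.48]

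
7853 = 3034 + 4819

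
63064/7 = 9009 + 1/7 ≈ 9009.14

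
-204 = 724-928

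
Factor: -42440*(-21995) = 2^3*5^2*53^1*83^1*1061^1 = 933467800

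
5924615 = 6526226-601611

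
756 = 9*84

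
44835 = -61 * (-735)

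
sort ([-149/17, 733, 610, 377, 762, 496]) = [-149/17, 377, 496, 610, 733, 762]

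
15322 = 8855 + 6467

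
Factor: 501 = 3^1*167^1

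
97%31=4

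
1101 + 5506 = 6607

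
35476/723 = 49 + 49/723 ≈ 49.07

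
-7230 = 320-7550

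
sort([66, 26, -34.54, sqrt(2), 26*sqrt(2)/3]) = [-34.54, sqrt(2), 26*sqrt(2)/3, 26, 66]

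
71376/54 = 1321 + 7/9 ≈ 1321.78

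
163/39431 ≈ 0.00413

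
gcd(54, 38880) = 54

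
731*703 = 513893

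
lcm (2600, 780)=7800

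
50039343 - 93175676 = -43136333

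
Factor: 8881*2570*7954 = 2^2*5^1*41^1*83^1*97^1*107^1*257^1 = 181543448180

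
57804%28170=1464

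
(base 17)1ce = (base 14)283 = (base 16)1fb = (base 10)507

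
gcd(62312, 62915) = 1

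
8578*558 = 4786524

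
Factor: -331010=-1*2^1*5^1*79^1*419^1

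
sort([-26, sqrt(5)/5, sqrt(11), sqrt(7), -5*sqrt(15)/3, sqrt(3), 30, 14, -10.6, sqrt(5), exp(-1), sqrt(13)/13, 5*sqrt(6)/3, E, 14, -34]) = [-34, -26, -10.6, -5*sqrt(15)/3, sqrt(13)/13, exp(-1), sqrt(5)/5, sqrt(3), sqrt(5), sqrt(7), E, sqrt(11), 5*sqrt(6)/3, 14, 14, 30]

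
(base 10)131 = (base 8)203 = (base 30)4b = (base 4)2003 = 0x83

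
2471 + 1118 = 3589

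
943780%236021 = 235717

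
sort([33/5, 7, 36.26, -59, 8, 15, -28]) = [-59, -28, 33/5, 7, 8, 15, 36.26]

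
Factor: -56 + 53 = -1*3^1 = -3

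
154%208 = 154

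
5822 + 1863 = 7685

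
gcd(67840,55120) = 4240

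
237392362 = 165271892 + 72120470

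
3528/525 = 168/25 = 6.72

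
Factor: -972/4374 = -1 * 2^1 * 3^(-2) = -2/9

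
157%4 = 1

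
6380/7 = 911 + 3/7 ≈ 911.43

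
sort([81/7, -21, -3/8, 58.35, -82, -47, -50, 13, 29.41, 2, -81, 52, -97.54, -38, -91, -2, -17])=[-97.54, -91, -82, -81, -50, -47, -38, -21, -17, -2, -3/8, 2, 81/7, 13, 29.41, 52, 58.35]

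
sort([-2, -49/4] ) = [-49/4, -2] 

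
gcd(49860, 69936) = 12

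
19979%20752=19979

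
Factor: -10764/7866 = -1*2^1*13^1*19^(-1) = -26/19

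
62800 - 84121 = -21321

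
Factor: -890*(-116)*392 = 2^6*5^1*7^2*29^1*89^1 = 40470080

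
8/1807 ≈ 0.00443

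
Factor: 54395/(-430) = -1 * 2^(-1) * 11^1 * 23^1 = -253/2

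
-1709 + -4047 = -5756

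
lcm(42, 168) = 168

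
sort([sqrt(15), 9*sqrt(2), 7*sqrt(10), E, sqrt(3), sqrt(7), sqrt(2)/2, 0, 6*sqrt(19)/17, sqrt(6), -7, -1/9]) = [-7, -1/9, 0, sqrt(2)/2, 6*sqrt(19)/17, sqrt(3), sqrt(6), sqrt(7), E, sqrt(15), 9*sqrt(2), 7*sqrt(10)]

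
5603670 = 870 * 6441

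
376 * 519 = 195144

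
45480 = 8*5685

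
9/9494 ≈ 0.000948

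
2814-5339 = -2525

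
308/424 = 77/106 ≈ 0.726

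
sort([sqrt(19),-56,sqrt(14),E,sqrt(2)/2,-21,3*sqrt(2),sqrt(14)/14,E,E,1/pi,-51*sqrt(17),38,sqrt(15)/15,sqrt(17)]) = [-51*sqrt(17),-56,-21,sqrt(15)/15,sqrt(14)/14,1/pi,sqrt(2)/2,E,E,E,sqrt(14),sqrt(17),3*sqrt(2),sqrt(19),38]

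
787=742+45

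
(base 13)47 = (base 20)2j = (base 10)59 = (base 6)135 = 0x3b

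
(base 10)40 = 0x28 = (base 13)31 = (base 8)50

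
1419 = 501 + 918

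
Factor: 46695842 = 2^1*23^1*1015127^1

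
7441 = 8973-1532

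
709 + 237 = 946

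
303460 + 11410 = 314870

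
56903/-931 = -61 - 16/133 ≈ -61.12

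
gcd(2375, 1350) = 25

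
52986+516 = 53502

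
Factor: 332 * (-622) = -1 * 2^3 * 83^1 * 311^1 = -206504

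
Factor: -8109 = -1*3^2*17^1*53^1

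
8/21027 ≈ 0.000380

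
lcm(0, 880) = 0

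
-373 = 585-958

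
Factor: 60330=2^1 * 3^1 * 5^1 * 2011^1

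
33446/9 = 3716 + 2/9 ≈ 3716.22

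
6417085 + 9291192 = 15708277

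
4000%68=56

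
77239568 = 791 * 97648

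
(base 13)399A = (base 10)8239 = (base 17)1B8B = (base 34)74B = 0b10000000101111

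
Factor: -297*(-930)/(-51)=-1*2^1*3^3*5^1*11^1*17^(-1)*31^1=-92070/17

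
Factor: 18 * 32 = 2^6 * 3^2 = 576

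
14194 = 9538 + 4656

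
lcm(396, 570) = 37620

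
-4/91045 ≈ -0.0000439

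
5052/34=148+10/17 ≈ 148.59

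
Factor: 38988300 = 2^2 * 3^1 * 5^2 * 13^2 * 769^1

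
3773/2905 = 1+124/415 ≈ 1.30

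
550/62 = 8 + 27/31 ≈ 8.87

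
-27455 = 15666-43121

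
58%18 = 4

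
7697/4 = 1924 + 1/4 = 1924.25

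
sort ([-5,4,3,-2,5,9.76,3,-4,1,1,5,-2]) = [-5,-4,-2,-2,1,1,3,3,4,5,5,9.76]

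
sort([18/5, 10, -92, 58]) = [-92, 18/5, 10, 58]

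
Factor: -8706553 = -1*8706553^1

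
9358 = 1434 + 7924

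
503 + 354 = 857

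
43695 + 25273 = 68968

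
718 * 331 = 237658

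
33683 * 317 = 10677511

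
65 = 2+63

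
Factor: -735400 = -1 * 2^3 * 5^2 * 3677^1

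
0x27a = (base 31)ke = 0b1001111010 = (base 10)634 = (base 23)14d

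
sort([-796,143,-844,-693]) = [-844,-796,-693,143]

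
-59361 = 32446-91807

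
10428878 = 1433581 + 8995297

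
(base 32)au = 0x15e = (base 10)350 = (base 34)aa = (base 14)1b0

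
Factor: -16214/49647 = -1 * 2^1 * 3^(-1) * 11^2 * 13^(-1) * 19^(-1) = -242/741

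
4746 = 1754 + 2992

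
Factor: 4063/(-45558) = -1 * 2^(-1) * 3^(-2) * 17^1 * 239^1 * 2531^(-1)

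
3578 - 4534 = -956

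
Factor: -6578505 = -1*3^2*5^1*29^1*71^2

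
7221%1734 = 285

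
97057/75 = 1294 + 7/75 ≈ 1294.09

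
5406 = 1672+3734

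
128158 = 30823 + 97335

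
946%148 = 58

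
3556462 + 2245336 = 5801798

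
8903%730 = 143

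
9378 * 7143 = 66987054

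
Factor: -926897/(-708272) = 2^(-4)*103^1*8999^1*44267^(-1)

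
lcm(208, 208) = 208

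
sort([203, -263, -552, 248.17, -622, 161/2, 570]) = [-622, -552, -263, 161/2, 203, 248.17, 570]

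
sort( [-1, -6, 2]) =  [-6, -1, 2]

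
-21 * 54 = -1134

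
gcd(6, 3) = 3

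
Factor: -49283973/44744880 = -1*2^(-4)*3^1*5^(-1)*186437^(-1)*5475997^1 = -16427991/14914960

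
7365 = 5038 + 2327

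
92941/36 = 2581 + 25/36 ≈ 2581.69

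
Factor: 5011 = 5011^1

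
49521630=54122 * 915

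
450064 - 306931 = 143133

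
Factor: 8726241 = 3^1 * 2908747^1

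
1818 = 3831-2013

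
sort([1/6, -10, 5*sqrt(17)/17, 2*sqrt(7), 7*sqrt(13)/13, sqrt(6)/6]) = [-10, 1/6, sqrt(6)/6, 5*sqrt(17)/17, 7*sqrt(13)/13, 2*sqrt(7)]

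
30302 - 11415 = 18887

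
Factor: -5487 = -1 * 3^1 * 31^1 * 59^1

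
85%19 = 9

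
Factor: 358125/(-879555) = -1*5^3*307^(-1) = -125/307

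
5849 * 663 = 3877887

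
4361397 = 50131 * 87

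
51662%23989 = 3684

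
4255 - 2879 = 1376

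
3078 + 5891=8969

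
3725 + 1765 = 5490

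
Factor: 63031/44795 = 5^(-1)*17^(-2)*31^(-1)*63031^1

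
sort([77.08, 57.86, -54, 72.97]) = [-54, 57.86, 72.97, 77.08]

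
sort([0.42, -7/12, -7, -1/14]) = [-7, -7/12, -1/14, 0.42]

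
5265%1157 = 637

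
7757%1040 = 477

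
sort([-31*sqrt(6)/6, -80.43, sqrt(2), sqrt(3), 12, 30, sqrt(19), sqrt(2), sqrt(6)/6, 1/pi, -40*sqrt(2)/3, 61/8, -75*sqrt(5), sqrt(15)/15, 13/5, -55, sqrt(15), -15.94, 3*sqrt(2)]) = [-75*sqrt(5), -80.43, -55, -40*sqrt(2)/3, -15.94, -31*sqrt(6)/6, sqrt(15)/15, 1/pi, sqrt(6)/6, sqrt(2), sqrt(2), sqrt(3), 13/5, sqrt(15), 3*sqrt(2), sqrt(19), 61/8, 12, 30]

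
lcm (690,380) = 26220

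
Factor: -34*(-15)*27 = 2^1*3^4*5^1*17^1 = 13770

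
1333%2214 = 1333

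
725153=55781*13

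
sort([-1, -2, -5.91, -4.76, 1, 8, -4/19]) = [-5.91, -4.76, -2, -1, -4/19, 1, 8]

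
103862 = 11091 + 92771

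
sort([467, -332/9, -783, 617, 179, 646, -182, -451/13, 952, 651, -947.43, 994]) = [-947.43, -783, -182, -332/9, -451/13, 179, 467, 617, 646, 651, 952, 994]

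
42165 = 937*45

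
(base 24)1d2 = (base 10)890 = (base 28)13m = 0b1101111010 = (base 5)12030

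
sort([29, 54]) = [29, 54]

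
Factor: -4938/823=-1 * 2^1 * 3^1=-6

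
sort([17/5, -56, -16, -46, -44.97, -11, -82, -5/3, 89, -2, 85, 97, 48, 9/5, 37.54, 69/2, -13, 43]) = [-82, -56, -46, -44.97, -16, -13, -11, -2, -5/3, 9/5, 17/5, 69/2, 37.54, 43, 48, 85, 89, 97]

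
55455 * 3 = 166365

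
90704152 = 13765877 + 76938275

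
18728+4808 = 23536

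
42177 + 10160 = 52337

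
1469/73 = 20 + 9/73 ≈ 20.12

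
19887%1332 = 1239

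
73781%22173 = 7262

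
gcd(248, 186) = 62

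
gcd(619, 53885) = 1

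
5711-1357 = 4354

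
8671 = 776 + 7895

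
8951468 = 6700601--2250867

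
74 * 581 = 42994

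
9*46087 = 414783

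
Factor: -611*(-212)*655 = 2^2*5^1*13^1*47^1*53^1*131^1 = 84843460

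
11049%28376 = 11049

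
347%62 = 37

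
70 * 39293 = 2750510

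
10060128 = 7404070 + 2656058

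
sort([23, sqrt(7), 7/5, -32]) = [-32, 7/5, sqrt(7), 23]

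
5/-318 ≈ -0.0157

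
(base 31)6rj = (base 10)6622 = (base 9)10067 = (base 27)927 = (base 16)19de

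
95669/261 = 366 + 143/261 ≈ 366.55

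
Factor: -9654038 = -1*2^1*349^1*13831^1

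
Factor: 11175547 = 947^1 * 11801^1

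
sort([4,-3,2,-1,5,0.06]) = [-3,-1,0.06,2,4,5]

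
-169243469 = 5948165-175191634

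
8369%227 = 197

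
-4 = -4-0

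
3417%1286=845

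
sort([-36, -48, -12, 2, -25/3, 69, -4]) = [-48, -36, -12, -25/3, -4, 2, 69]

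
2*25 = 50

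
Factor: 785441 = 19^1*67^1*617^1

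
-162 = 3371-3533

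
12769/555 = 23 + 4/555 ≈ 23.01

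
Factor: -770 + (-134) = -1 * 2^3 * 113^1 = -904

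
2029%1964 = 65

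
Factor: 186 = 2^1 * 3^1 * 31^1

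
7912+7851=15763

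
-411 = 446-857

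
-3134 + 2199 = -935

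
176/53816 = 22/6727≈0.00327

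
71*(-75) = -5325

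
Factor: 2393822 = 2^1*1196911^1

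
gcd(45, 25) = 5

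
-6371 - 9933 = -16304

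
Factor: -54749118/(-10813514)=3^1 * 107^2 * 797^1 * 5406757^(-1)=27374559/5406757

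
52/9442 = 26/4721 ≈ 0.00551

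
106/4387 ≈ 0.0242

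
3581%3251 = 330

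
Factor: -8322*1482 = -1*2^2*3^2*13^1*19^2*73^1 = -12333204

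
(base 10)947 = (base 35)r2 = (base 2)1110110011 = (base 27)182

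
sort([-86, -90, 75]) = [-90, -86, 75]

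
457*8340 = 3811380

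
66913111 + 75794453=142707564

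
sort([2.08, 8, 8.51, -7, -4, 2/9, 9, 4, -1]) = [-7, -4, -1, 2/9, 2.08, 4, 8, 8.51, 9]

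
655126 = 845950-190824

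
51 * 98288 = 5012688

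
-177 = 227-404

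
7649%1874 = 153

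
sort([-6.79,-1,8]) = [-6.79,-1,8]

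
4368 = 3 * 1456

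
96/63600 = 2/1325 ≈ 0.00151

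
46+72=118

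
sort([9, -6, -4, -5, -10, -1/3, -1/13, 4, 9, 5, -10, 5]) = [-10, -10, -6, -5, -4, -1/3, -1/13, 4, 5, 5, 9, 9]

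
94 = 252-158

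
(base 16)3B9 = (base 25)1D3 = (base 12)675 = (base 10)953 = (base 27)188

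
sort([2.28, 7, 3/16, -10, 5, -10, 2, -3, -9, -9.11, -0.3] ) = [-10, -10, -9.11, -9, -3, -0.3, 3/16, 2, 2.28, 5, 7] 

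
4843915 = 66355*73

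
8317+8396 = 16713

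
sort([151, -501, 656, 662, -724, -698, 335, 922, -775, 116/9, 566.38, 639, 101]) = [-775, -724, -698, -501, 116/9, 101, 151, 335, 566.38, 639, 656, 662, 922]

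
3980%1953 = 74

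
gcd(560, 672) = 112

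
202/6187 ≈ 0.0326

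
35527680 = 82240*432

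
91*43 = 3913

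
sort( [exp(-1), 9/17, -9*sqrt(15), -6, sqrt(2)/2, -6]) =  [-9*sqrt(15), -6, -6, exp(-1), 9/17, sqrt(2)/2]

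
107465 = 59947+47518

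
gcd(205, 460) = 5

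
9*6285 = 56565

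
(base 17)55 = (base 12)76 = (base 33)2o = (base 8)132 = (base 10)90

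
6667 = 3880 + 2787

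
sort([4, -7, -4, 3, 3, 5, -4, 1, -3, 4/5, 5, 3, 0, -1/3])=[-7, -4, -4, -3, -1/3, 0, 4/5, 1, 3, 3, 3, 4, 5, 5]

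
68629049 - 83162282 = -14533233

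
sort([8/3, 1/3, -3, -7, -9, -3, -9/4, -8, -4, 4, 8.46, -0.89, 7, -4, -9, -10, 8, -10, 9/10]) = [-10, -10, -9, -9, -8, -7, -4, -4, -3, -3, -9/4, -0.89, 1/3, 9/10, 8/3, 4, 7, 8, 8.46]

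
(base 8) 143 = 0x63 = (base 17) 5e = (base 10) 99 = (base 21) 4f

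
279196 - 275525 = 3671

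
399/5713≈0.0698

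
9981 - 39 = 9942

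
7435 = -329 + 7764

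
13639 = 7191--6448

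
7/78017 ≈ 0.0000897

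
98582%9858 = 2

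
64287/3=21429=21429.00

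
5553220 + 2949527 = 8502747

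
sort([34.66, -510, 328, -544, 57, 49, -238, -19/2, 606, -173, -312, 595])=[-544, -510, -312, -238, -173, -19/2, 34.66, 49, 57, 328, 595, 606]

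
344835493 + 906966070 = 1251801563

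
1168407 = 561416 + 606991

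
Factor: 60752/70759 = 2^4 * 13^(-1) * 3797^1 * 5443^(-1)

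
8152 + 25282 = 33434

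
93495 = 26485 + 67010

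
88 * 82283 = 7240904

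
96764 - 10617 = 86147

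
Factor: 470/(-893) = -1 * 2^1 * 5^1 * 19^(-1) = -10/19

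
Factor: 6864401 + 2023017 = 2^1 * 47^1 * 94547^1 = 8887418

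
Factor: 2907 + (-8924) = -1*11^1*547^1 = -6017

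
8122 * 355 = 2883310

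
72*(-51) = -3672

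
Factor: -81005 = -1 * 5^1 * 17^1 * 953^1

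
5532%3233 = 2299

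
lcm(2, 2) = 2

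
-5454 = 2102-7556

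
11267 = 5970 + 5297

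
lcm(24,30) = 120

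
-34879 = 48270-83149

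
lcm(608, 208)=7904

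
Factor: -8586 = -1*2^1*3^4*53^1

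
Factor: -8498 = -1 * 2^1 * 7^1 * 607^1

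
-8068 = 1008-9076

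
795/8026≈0.0991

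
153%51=0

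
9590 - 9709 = -119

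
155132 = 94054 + 61078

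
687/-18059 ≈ -0.0380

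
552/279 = 1 + 91/93 ≈ 1.98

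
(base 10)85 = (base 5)320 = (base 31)2n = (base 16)55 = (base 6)221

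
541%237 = 67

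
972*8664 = 8421408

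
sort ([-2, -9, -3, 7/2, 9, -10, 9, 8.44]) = [-10, -9, -3, -2, 7/2, 8.44, 9, 9]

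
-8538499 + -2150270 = -10688769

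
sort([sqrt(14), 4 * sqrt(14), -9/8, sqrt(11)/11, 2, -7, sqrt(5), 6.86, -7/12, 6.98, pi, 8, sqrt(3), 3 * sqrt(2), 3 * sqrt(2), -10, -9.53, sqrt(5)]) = [-10, -9.53, -7, -9/8, -7/12, sqrt(11)/11, sqrt(3), 2, sqrt(5), sqrt(5), pi, sqrt(14), 3 * sqrt(2), 3 * sqrt(2), 6.86, 6.98, 8, 4 * sqrt(14)]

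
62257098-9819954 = 52437144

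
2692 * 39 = 104988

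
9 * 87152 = 784368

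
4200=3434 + 766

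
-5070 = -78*65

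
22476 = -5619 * (-4)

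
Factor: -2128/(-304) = 7^1 = 7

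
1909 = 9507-7598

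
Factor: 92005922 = 2^1*29^1*1586309^1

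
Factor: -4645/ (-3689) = 5^1*7^ (-1)*17^ (-1)*31^ (-1)*929^1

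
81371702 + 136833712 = 218205414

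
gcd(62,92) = 2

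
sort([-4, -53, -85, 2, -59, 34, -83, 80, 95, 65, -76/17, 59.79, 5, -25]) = [-85, -83, -59, -53, -25, -76/17, -4, 2, 5, 34, 59.79, 65, 80, 95]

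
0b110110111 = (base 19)142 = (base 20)11j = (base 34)cv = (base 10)439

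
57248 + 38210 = 95458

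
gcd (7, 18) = 1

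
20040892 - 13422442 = 6618450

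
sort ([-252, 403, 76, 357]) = [-252, 76, 357, 403]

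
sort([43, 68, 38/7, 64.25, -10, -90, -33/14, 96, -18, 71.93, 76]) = [-90, -18, -10, -33/14, 38/7, 43, 64.25, 68, 71.93, 76, 96]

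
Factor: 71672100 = 2^2*3^1*5^2*41^1*5827^1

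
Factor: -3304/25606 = -1*2^2*31^(-1) = -4/31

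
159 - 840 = -681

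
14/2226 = 1/159 ≈ 0.00629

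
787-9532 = -8745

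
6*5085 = 30510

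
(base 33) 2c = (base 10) 78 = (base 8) 116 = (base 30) 2i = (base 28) 2m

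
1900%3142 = 1900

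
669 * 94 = 62886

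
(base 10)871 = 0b1101100111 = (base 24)1c7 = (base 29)111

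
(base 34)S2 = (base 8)1672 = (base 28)162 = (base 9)1270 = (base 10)954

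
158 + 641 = 799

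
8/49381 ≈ 0.000162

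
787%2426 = 787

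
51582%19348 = 12886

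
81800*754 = 61677200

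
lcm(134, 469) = 938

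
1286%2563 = 1286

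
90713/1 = 90713 = 90713.00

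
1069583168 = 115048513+954534655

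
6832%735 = 217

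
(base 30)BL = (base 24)EF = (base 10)351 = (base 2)101011111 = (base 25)E1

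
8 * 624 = 4992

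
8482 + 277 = 8759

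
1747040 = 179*9760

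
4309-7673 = -3364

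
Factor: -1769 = -1*29^1*61^1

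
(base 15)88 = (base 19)6e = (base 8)200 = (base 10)128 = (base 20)68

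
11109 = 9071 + 2038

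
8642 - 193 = 8449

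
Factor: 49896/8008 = 3^4*13^(-1) = 81/13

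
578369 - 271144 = 307225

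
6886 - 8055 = -1169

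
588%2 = 0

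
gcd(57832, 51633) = 1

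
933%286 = 75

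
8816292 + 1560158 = 10376450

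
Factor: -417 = -1 * 3^1 * 139^1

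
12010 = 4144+7866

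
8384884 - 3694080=4690804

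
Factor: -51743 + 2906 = -1 * 3^1 * 73^1 * 223^1 = -48837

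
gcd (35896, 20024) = 8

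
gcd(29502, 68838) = 9834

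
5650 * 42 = 237300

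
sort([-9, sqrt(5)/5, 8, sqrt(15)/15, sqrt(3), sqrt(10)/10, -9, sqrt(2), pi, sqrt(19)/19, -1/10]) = [-9, -9, -1/10, sqrt(19)/19, sqrt(15)/15, sqrt(10)/10, sqrt(5)/5, sqrt(2), sqrt(3), pi, 8]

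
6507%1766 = 1209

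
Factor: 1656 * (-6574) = -1 * 2^4 * 3^2 * 19^1 * 23^1 * 173^1 = -10886544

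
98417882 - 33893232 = 64524650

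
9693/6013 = 1 + 3680/6013 ≈ 1.61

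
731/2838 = 17/66 ≈ 0.258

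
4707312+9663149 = 14370461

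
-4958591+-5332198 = -10290789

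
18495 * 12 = 221940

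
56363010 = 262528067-206165057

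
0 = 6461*0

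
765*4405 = 3369825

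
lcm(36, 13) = 468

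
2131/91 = 23 + 38/91 ≈ 23.42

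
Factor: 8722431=3^3 * 323053^1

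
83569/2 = 41784 + 1/2 = 41784.50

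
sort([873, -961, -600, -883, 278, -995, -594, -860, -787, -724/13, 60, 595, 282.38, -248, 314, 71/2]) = [-995, -961, -883, -860, -787, -600, -594, -248, -724/13, 71/2, 60, 278, 282.38, 314, 595, 873]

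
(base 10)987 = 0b1111011011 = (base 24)1h3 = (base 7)2610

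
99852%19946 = 122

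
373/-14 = -26-9/14 ≈ -26.64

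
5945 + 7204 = 13149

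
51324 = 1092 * 47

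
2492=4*623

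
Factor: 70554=2^1*3^1*11^1*1069^1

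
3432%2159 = 1273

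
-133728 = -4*33432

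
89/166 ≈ 0.536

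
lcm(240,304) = 4560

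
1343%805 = 538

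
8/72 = 1/9 ≈ 0.111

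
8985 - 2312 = 6673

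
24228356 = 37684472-13456116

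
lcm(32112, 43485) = 2087280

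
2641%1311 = 19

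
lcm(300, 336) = 8400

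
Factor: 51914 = 2^1 * 101^1 * 257^1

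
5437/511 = 10 + 327/511 ≈ 10.64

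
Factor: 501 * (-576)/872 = -1 * 2^3 * 3^3 * 109^(-1) * 167^1 = -36072/109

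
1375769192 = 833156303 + 542612889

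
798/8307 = 266/2769 ≈ 0.0961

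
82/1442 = 41/721 ≈ 0.0569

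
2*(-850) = -1700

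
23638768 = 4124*5732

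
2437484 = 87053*28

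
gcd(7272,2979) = 9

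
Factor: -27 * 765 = -1 * 3^5 * 5^1 * 17^1 = -20655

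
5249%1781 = 1687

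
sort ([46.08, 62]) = [46.08, 62]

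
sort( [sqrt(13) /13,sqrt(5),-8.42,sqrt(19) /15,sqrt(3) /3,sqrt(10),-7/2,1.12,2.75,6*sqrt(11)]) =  [-8.42,-7/2,sqrt(13) /13,sqrt(19) /15,sqrt(3) /3,1.12,sqrt(5),2.75,sqrt(10),6*sqrt(11)]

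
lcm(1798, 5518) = 160022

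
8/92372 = 2/23093 ≈ 0.0000866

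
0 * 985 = 0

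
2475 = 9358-6883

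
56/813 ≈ 0.0689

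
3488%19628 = 3488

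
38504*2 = 77008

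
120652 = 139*868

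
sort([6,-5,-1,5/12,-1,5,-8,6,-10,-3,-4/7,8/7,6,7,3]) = [-10,-8,-5,-3,-1,-1,-4/7,5/12,8/7,3,5,6,6,6,7]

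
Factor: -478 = -1*2^1*239^1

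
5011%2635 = 2376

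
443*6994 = 3098342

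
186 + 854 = 1040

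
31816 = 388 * 82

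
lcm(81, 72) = 648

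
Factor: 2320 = 2^4*5^1*29^1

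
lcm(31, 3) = 93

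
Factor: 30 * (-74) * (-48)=2^6 * 3^2 * 5^1 * 37^1=106560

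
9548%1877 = 163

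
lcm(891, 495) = 4455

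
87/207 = 29/69 ≈ 0.420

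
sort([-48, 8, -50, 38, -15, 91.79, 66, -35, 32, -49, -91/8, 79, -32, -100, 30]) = [-100, -50, -49, -48, -35, -32, -15, -91/8, 8, 30, 32, 38, 66, 79, 91.79]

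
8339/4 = 2084 + 3/4 = 2084.75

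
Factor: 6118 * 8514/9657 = 2^2 * 7^1 * 11^1 * 19^1 * 23^1 * 29^(-1) * 37^(-1) * 43^1 = 5787628/1073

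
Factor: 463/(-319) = -1*11^(-1)*29^(-1)*463^1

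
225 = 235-10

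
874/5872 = 437/2936 ≈ 0.149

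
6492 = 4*1623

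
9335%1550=35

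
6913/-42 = -164 - 25/42 ≈ -164.60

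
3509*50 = 175450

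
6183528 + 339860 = 6523388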